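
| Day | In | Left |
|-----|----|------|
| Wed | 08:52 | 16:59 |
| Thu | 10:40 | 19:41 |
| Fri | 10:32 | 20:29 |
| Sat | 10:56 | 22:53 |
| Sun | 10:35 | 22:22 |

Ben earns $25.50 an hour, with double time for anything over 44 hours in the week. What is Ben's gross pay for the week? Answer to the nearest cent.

Wed: 08:52–16:59 = 8 h 7 min
Thu: 10:40–19:41 = 9 h 1 min
Fri: 10:32–20:29 = 9 h 57 min
Sat: 10:56–22:53 = 11 h 57 min
Sun: 10:35–22:22 = 11 h 47 min
Total worked: 50 h 49 min = 3049 min.
Regular 44 h 0 min = 2640 min at $25.50/h; overtime 6 h 49 min = 409 min at $51.00/h.
Pay = (2640 × $25.50 + 409 × $51.00) ÷ 60 = $1469.65.

$1469.65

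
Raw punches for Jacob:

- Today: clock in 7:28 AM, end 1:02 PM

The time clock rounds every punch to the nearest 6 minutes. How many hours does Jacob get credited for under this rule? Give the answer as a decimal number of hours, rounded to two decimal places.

5.50 hours

Today: in 7:28 AM→7:30 AM, out 1:02 PM→1:00 PM; 5 h 30 min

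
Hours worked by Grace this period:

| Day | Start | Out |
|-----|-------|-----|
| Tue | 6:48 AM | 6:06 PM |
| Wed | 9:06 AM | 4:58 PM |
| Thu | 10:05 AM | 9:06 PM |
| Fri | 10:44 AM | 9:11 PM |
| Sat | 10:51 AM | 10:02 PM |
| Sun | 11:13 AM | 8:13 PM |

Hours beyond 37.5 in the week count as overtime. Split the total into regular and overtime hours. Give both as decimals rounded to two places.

Tue: 6:48 AM–6:06 PM = 11 h 18 min
Wed: 9:06 AM–4:58 PM = 7 h 52 min
Thu: 10:05 AM–9:06 PM = 11 h 1 min
Fri: 10:44 AM–9:11 PM = 10 h 27 min
Sat: 10:51 AM–10:02 PM = 11 h 11 min
Sun: 11:13 AM–8:13 PM = 9 h 0 min
Total worked: 60 h 49 min = 60.82 h.
Threshold 37.5 h → overtime 23 h 19 min, regular 37 h 30 min.

Regular 37.50 hours, overtime 23.32 hours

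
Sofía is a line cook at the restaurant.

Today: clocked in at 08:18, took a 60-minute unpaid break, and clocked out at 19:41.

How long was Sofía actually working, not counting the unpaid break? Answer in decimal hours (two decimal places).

10.38 hours

Today: 08:18–19:41 = 11 h 23 min; less 60 min break → 10 h 23 min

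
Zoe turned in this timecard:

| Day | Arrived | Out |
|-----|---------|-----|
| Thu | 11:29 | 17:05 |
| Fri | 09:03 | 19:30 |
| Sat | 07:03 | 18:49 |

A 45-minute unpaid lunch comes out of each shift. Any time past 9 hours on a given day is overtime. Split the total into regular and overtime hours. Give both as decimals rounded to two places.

Regular 22.85 hours, overtime 2.72 hours

Thu: 11:29–17:05 = 5 h 36 min; less 45 min break → 4 h 51 min
Fri: 09:03–19:30 = 10 h 27 min; less 45 min break → 9 h 42 min
Sat: 07:03–18:49 = 11 h 46 min; less 45 min break → 11 h 1 min
Thu reg 4 h 51 min / OT 0 h 0 min; Fri reg 9 h 0 min / OT 0 h 42 min; Sat reg 9 h 0 min / OT 2 h 1 min.
Totals: regular 22 h 51 min, overtime 2 h 43 min.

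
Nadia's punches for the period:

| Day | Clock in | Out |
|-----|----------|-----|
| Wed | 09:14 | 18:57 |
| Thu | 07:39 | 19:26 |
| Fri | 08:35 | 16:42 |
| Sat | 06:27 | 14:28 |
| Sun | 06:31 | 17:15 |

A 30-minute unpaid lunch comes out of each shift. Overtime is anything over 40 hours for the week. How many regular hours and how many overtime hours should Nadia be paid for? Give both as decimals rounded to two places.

Wed: 09:14–18:57 = 9 h 43 min; less 30 min break → 9 h 13 min
Thu: 07:39–19:26 = 11 h 47 min; less 30 min break → 11 h 17 min
Fri: 08:35–16:42 = 8 h 7 min; less 30 min break → 7 h 37 min
Sat: 06:27–14:28 = 8 h 1 min; less 30 min break → 7 h 31 min
Sun: 06:31–17:15 = 10 h 44 min; less 30 min break → 10 h 14 min
Total worked: 45 h 52 min = 45.87 h.
Threshold 40 h → overtime 5 h 52 min, regular 40 h 0 min.

Regular 40.00 hours, overtime 5.87 hours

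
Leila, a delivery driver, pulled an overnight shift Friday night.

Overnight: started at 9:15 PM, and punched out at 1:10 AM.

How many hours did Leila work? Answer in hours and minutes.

3 h 55 min

Overnight: 9:15 PM → midnight = 2 h 45 min; midnight → 1:10 AM = 1 h 10 min; span 3 h 55 min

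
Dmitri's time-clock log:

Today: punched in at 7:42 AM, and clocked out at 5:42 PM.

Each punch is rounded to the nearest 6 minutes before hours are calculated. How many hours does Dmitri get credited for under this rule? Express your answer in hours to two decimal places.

Today: in 7:42 AM→7:42 AM, out 5:42 PM→5:42 PM; 10 h 0 min

10.00 hours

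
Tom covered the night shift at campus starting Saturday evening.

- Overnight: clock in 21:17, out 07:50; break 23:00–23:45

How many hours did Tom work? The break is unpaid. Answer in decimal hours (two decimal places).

Overnight: 21:17 → midnight = 2 h 43 min; midnight → 07:50 = 7 h 50 min; span 10 h 33 min; less 45 min break → 9 h 48 min

9.80 hours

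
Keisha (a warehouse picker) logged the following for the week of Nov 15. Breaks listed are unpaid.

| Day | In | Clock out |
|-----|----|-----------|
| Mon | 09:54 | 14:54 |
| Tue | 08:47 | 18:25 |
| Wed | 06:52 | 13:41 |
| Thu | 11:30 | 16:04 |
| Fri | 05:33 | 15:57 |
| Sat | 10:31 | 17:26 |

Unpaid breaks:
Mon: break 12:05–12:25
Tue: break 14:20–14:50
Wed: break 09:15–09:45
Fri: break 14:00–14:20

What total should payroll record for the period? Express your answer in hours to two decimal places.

Mon: 09:54–14:54 = 5 h 0 min; less 20 min break → 4 h 40 min
Tue: 08:47–18:25 = 9 h 38 min; less 30 min break → 9 h 8 min
Wed: 06:52–13:41 = 6 h 49 min; less 30 min break → 6 h 19 min
Thu: 11:30–16:04 = 4 h 34 min
Fri: 05:33–15:57 = 10 h 24 min; less 20 min break → 10 h 4 min
Sat: 10:31–17:26 = 6 h 55 min
Total: 4 h 40 min + 9 h 8 min + 6 h 19 min + 4 h 34 min + 10 h 4 min + 6 h 55 min = 41 h 40 min.

41.67 hours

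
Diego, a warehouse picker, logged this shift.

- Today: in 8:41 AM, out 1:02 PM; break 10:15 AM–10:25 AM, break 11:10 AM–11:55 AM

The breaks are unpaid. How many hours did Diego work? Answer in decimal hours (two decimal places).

3.43 hours

Today: 8:41 AM–1:02 PM = 4 h 21 min; less 55 min break → 3 h 26 min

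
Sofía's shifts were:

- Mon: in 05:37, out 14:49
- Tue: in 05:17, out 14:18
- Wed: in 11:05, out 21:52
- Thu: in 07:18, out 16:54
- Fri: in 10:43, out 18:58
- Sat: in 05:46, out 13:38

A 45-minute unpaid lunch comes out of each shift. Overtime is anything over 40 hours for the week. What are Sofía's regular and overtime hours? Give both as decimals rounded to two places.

Regular 40.00 hours, overtime 10.22 hours

Mon: 05:37–14:49 = 9 h 12 min; less 45 min break → 8 h 27 min
Tue: 05:17–14:18 = 9 h 1 min; less 45 min break → 8 h 16 min
Wed: 11:05–21:52 = 10 h 47 min; less 45 min break → 10 h 2 min
Thu: 07:18–16:54 = 9 h 36 min; less 45 min break → 8 h 51 min
Fri: 10:43–18:58 = 8 h 15 min; less 45 min break → 7 h 30 min
Sat: 05:46–13:38 = 7 h 52 min; less 45 min break → 7 h 7 min
Total worked: 50 h 13 min = 50.22 h.
Threshold 40 h → overtime 10 h 13 min, regular 40 h 0 min.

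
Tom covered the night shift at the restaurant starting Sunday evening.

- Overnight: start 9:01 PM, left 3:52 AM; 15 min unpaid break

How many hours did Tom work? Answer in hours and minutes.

6 h 36 min

Overnight: 9:01 PM → midnight = 2 h 59 min; midnight → 3:52 AM = 3 h 52 min; span 6 h 51 min; less 15 min break → 6 h 36 min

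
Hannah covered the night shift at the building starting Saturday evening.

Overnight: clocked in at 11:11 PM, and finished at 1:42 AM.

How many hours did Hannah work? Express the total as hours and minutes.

2 h 31 min

Overnight: 11:11 PM → midnight = 0 h 49 min; midnight → 1:42 AM = 1 h 42 min; span 2 h 31 min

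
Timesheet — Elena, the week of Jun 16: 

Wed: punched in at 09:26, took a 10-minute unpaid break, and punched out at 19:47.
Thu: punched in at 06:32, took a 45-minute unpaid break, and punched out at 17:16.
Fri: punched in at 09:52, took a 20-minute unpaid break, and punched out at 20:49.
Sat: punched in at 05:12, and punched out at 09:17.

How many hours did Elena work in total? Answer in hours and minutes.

Wed: 09:26–19:47 = 10 h 21 min; less 10 min break → 10 h 11 min
Thu: 06:32–17:16 = 10 h 44 min; less 45 min break → 9 h 59 min
Fri: 09:52–20:49 = 10 h 57 min; less 20 min break → 10 h 37 min
Sat: 05:12–09:17 = 4 h 5 min
Total: 10 h 11 min + 9 h 59 min + 10 h 37 min + 4 h 5 min = 34 h 52 min.

34 h 52 min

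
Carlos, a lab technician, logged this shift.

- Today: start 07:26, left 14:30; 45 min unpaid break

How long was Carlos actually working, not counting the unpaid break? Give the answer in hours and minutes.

6 h 19 min

Today: 07:26–14:30 = 7 h 4 min; less 45 min break → 6 h 19 min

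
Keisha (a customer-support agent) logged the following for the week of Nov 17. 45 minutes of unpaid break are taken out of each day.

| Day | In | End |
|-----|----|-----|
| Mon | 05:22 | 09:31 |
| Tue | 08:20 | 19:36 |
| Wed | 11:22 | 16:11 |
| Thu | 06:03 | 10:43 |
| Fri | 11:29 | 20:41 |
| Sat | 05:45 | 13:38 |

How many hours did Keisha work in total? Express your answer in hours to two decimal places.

Mon: 05:22–09:31 = 4 h 9 min; less 45 min break → 3 h 24 min
Tue: 08:20–19:36 = 11 h 16 min; less 45 min break → 10 h 31 min
Wed: 11:22–16:11 = 4 h 49 min; less 45 min break → 4 h 4 min
Thu: 06:03–10:43 = 4 h 40 min; less 45 min break → 3 h 55 min
Fri: 11:29–20:41 = 9 h 12 min; less 45 min break → 8 h 27 min
Sat: 05:45–13:38 = 7 h 53 min; less 45 min break → 7 h 8 min
Total: 3 h 24 min + 10 h 31 min + 4 h 4 min + 3 h 55 min + 8 h 27 min + 7 h 8 min = 37 h 29 min.

37.48 hours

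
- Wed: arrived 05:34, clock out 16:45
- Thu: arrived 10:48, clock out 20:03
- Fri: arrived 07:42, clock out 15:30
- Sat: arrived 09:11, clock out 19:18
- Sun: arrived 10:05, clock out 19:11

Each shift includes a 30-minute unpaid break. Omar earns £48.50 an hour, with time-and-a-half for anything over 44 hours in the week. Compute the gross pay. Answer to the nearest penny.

Wed: 05:34–16:45 = 11 h 11 min; less 30 min break → 10 h 41 min
Thu: 10:48–20:03 = 9 h 15 min; less 30 min break → 8 h 45 min
Fri: 07:42–15:30 = 7 h 48 min; less 30 min break → 7 h 18 min
Sat: 09:11–19:18 = 10 h 7 min; less 30 min break → 9 h 37 min
Sun: 10:05–19:11 = 9 h 6 min; less 30 min break → 8 h 36 min
Total worked: 44 h 57 min = 2697 min.
Regular 44 h 0 min = 2640 min at £48.50/h; overtime 0 h 57 min = 57 min at £72.75/h.
Pay = (2640 × £48.50 + 57 × £72.75) ÷ 60 = £2203.11.

£2203.11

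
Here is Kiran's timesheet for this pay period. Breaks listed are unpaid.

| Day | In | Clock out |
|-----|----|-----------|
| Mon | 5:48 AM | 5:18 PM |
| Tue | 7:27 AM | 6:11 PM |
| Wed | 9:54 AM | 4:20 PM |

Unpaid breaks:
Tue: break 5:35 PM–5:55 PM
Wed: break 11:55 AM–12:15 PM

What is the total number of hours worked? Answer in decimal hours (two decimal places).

28.00 hours

Mon: 5:48 AM–5:18 PM = 11 h 30 min
Tue: 7:27 AM–6:11 PM = 10 h 44 min; less 20 min break → 10 h 24 min
Wed: 9:54 AM–4:20 PM = 6 h 26 min; less 20 min break → 6 h 6 min
Total: 11 h 30 min + 10 h 24 min + 6 h 6 min = 28 h 0 min.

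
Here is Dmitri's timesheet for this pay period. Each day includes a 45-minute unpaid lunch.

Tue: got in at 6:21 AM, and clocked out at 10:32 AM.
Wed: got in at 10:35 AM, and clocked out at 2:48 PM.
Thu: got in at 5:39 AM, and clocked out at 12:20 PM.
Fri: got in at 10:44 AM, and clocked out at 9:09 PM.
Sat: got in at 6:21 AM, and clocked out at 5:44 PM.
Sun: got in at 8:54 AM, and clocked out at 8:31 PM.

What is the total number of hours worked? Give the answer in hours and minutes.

Tue: 6:21 AM–10:32 AM = 4 h 11 min; less 45 min break → 3 h 26 min
Wed: 10:35 AM–2:48 PM = 4 h 13 min; less 45 min break → 3 h 28 min
Thu: 5:39 AM–12:20 PM = 6 h 41 min; less 45 min break → 5 h 56 min
Fri: 10:44 AM–9:09 PM = 10 h 25 min; less 45 min break → 9 h 40 min
Sat: 6:21 AM–5:44 PM = 11 h 23 min; less 45 min break → 10 h 38 min
Sun: 8:54 AM–8:31 PM = 11 h 37 min; less 45 min break → 10 h 52 min
Total: 3 h 26 min + 3 h 28 min + 5 h 56 min + 9 h 40 min + 10 h 38 min + 10 h 52 min = 44 h 0 min.

44 h 0 min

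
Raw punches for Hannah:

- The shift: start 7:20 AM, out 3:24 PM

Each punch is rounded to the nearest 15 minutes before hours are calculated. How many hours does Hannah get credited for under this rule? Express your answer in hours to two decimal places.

8.25 hours

The shift: in 7:20 AM→7:15 AM, out 3:24 PM→3:30 PM; 8 h 15 min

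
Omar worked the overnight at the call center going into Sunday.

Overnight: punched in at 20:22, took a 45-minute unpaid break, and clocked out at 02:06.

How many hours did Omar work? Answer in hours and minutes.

4 h 59 min

Overnight: 20:22 → midnight = 3 h 38 min; midnight → 02:06 = 2 h 6 min; span 5 h 44 min; less 45 min break → 4 h 59 min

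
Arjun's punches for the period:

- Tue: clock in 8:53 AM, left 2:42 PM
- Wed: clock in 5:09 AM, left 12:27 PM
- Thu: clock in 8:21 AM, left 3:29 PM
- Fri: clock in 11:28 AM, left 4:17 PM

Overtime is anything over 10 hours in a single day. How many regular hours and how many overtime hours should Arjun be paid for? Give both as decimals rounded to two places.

Tue: 8:53 AM–2:42 PM = 5 h 49 min
Wed: 5:09 AM–12:27 PM = 7 h 18 min
Thu: 8:21 AM–3:29 PM = 7 h 8 min
Fri: 11:28 AM–4:17 PM = 4 h 49 min
Tue reg 5 h 49 min / OT 0 h 0 min; Wed reg 7 h 18 min / OT 0 h 0 min; Thu reg 7 h 8 min / OT 0 h 0 min; Fri reg 4 h 49 min / OT 0 h 0 min.
Totals: regular 25 h 4 min, overtime 0 h 0 min.

Regular 25.07 hours, overtime 0.00 hours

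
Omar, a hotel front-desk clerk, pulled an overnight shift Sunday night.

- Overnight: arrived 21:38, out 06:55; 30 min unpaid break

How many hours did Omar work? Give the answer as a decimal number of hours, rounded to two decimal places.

Overnight: 21:38 → midnight = 2 h 22 min; midnight → 06:55 = 6 h 55 min; span 9 h 17 min; less 30 min break → 8 h 47 min

8.78 hours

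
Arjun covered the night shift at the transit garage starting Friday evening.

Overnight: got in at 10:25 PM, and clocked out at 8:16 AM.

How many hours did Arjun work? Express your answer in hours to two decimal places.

9.85 hours

Overnight: 10:25 PM → midnight = 1 h 35 min; midnight → 8:16 AM = 8 h 16 min; span 9 h 51 min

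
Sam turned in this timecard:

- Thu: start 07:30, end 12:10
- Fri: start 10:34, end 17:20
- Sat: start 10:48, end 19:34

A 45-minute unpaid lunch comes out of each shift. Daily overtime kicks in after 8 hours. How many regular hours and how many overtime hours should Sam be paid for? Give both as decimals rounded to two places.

Thu: 07:30–12:10 = 4 h 40 min; less 45 min break → 3 h 55 min
Fri: 10:34–17:20 = 6 h 46 min; less 45 min break → 6 h 1 min
Sat: 10:48–19:34 = 8 h 46 min; less 45 min break → 8 h 1 min
Thu reg 3 h 55 min / OT 0 h 0 min; Fri reg 6 h 1 min / OT 0 h 0 min; Sat reg 8 h 0 min / OT 0 h 1 min.
Totals: regular 17 h 56 min, overtime 0 h 1 min.

Regular 17.93 hours, overtime 0.02 hours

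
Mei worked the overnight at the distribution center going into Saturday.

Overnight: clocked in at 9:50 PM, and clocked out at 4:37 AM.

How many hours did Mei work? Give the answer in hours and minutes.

6 h 47 min

Overnight: 9:50 PM → midnight = 2 h 10 min; midnight → 4:37 AM = 4 h 37 min; span 6 h 47 min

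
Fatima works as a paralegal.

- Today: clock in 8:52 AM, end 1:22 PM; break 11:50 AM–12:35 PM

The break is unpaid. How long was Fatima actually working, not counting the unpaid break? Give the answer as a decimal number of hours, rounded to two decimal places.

3.75 hours

Today: 8:52 AM–1:22 PM = 4 h 30 min; less 45 min break → 3 h 45 min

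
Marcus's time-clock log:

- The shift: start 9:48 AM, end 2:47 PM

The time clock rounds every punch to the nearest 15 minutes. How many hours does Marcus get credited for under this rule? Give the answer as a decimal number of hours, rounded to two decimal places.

The shift: in 9:48 AM→9:45 AM, out 2:47 PM→2:45 PM; 5 h 0 min

5.00 hours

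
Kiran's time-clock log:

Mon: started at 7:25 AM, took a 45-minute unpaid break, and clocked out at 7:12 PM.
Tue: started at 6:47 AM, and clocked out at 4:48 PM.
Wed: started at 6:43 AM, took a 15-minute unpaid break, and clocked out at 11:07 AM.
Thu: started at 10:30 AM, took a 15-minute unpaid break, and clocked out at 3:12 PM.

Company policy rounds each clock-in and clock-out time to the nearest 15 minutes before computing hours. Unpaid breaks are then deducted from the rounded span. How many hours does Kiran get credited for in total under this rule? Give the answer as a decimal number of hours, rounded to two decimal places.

29.50 hours

Mon: in 7:25 AM→7:30 AM, out 7:12 PM→7:15 PM; 11 h 45 min − 45 min = 11 h 0 min
Tue: in 6:47 AM→6:45 AM, out 4:48 PM→4:45 PM; 10 h 0 min
Wed: in 6:43 AM→6:45 AM, out 11:07 AM→11:00 AM; 4 h 15 min − 15 min = 4 h 0 min
Thu: in 10:30 AM→10:30 AM, out 3:12 PM→3:15 PM; 4 h 45 min − 15 min = 4 h 30 min
Total credited: 29 h 30 min.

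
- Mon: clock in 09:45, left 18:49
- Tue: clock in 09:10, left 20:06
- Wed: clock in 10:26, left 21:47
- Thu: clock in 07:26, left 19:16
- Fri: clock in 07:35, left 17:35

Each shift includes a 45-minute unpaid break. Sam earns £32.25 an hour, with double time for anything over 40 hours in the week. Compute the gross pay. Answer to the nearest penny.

Mon: 09:45–18:49 = 9 h 4 min; less 45 min break → 8 h 19 min
Tue: 09:10–20:06 = 10 h 56 min; less 45 min break → 10 h 11 min
Wed: 10:26–21:47 = 11 h 21 min; less 45 min break → 10 h 36 min
Thu: 07:26–19:16 = 11 h 50 min; less 45 min break → 11 h 5 min
Fri: 07:35–17:35 = 10 h 0 min; less 45 min break → 9 h 15 min
Total worked: 49 h 26 min = 2966 min.
Regular 40 h 0 min = 2400 min at £32.25/h; overtime 9 h 26 min = 566 min at £64.50/h.
Pay = (2400 × £32.25 + 566 × £64.50) ÷ 60 = £1898.45.

£1898.45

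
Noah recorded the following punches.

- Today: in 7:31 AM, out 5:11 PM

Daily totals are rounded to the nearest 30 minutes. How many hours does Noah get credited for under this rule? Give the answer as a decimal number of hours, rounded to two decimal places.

Today: 7:31 AM–5:11 PM = 9 h 40 min → rounds to 9 h 30 min

9.50 hours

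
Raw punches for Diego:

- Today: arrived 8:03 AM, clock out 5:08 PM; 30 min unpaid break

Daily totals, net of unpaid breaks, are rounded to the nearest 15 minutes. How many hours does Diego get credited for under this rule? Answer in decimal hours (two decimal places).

Today: 8:03 AM–5:08 PM = 9 h 5 min − 30 min = 8 h 35 min → rounds to 8 h 30 min

8.50 hours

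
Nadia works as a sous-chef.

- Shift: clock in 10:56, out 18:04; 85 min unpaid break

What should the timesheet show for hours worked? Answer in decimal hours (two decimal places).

5.72 hours

Shift: 10:56–18:04 = 7 h 8 min; less 85 min break → 5 h 43 min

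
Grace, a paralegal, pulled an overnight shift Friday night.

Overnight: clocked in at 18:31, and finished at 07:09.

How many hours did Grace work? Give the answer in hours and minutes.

12 h 38 min

Overnight: 18:31 → midnight = 5 h 29 min; midnight → 07:09 = 7 h 9 min; span 12 h 38 min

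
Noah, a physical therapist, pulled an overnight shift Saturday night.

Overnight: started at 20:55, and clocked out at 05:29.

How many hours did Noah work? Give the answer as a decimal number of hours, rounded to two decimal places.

8.57 hours

Overnight: 20:55 → midnight = 3 h 5 min; midnight → 05:29 = 5 h 29 min; span 8 h 34 min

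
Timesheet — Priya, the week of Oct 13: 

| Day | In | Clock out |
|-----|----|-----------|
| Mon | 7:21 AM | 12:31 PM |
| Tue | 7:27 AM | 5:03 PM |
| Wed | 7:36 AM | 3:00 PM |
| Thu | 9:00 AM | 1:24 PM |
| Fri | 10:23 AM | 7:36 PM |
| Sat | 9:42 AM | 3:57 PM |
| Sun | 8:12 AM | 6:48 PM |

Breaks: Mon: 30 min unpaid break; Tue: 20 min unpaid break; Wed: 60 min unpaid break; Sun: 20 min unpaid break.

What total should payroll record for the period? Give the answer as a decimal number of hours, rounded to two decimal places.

Mon: 7:21 AM–12:31 PM = 5 h 10 min; less 30 min break → 4 h 40 min
Tue: 7:27 AM–5:03 PM = 9 h 36 min; less 20 min break → 9 h 16 min
Wed: 7:36 AM–3:00 PM = 7 h 24 min; less 60 min break → 6 h 24 min
Thu: 9:00 AM–1:24 PM = 4 h 24 min
Fri: 10:23 AM–7:36 PM = 9 h 13 min
Sat: 9:42 AM–3:57 PM = 6 h 15 min
Sun: 8:12 AM–6:48 PM = 10 h 36 min; less 20 min break → 10 h 16 min
Total: 4 h 40 min + 9 h 16 min + 6 h 24 min + 4 h 24 min + 9 h 13 min + 6 h 15 min + 10 h 16 min = 50 h 28 min.

50.47 hours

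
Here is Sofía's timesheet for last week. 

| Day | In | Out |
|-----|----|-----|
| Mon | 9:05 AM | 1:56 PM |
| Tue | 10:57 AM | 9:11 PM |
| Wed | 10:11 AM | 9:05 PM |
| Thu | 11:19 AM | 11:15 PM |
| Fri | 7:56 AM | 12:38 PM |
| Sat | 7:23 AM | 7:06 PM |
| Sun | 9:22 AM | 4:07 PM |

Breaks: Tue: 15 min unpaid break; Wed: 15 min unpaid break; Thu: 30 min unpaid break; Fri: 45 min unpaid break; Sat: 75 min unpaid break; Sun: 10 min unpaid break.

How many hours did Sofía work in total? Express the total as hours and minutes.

57 h 55 min

Mon: 9:05 AM–1:56 PM = 4 h 51 min
Tue: 10:57 AM–9:11 PM = 10 h 14 min; less 15 min break → 9 h 59 min
Wed: 10:11 AM–9:05 PM = 10 h 54 min; less 15 min break → 10 h 39 min
Thu: 11:19 AM–11:15 PM = 11 h 56 min; less 30 min break → 11 h 26 min
Fri: 7:56 AM–12:38 PM = 4 h 42 min; less 45 min break → 3 h 57 min
Sat: 7:23 AM–7:06 PM = 11 h 43 min; less 75 min break → 10 h 28 min
Sun: 9:22 AM–4:07 PM = 6 h 45 min; less 10 min break → 6 h 35 min
Total: 4 h 51 min + 9 h 59 min + 10 h 39 min + 11 h 26 min + 3 h 57 min + 10 h 28 min + 6 h 35 min = 57 h 55 min.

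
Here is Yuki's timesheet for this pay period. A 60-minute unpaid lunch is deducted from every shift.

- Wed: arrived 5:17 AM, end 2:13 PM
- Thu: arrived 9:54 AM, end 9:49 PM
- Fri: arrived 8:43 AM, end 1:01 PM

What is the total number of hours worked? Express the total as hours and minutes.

22 h 9 min

Wed: 5:17 AM–2:13 PM = 8 h 56 min; less 60 min break → 7 h 56 min
Thu: 9:54 AM–9:49 PM = 11 h 55 min; less 60 min break → 10 h 55 min
Fri: 8:43 AM–1:01 PM = 4 h 18 min; less 60 min break → 3 h 18 min
Total: 7 h 56 min + 10 h 55 min + 3 h 18 min = 22 h 9 min.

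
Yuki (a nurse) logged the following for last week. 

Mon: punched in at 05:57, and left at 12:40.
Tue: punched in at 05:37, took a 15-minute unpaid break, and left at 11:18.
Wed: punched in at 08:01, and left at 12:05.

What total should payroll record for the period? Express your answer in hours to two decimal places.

Mon: 05:57–12:40 = 6 h 43 min
Tue: 05:37–11:18 = 5 h 41 min; less 15 min break → 5 h 26 min
Wed: 08:01–12:05 = 4 h 4 min
Total: 6 h 43 min + 5 h 26 min + 4 h 4 min = 16 h 13 min.

16.22 hours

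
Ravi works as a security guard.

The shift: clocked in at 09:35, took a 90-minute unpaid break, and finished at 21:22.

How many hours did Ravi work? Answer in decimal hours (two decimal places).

The shift: 09:35–21:22 = 11 h 47 min; less 90 min break → 10 h 17 min

10.28 hours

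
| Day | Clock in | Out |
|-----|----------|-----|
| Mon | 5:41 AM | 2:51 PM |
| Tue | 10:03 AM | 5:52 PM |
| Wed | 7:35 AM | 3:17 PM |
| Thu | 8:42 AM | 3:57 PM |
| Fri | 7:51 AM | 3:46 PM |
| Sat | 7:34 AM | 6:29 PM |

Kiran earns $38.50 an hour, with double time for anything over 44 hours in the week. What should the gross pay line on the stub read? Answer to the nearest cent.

$2215.03

Mon: 5:41 AM–2:51 PM = 9 h 10 min
Tue: 10:03 AM–5:52 PM = 7 h 49 min
Wed: 7:35 AM–3:17 PM = 7 h 42 min
Thu: 8:42 AM–3:57 PM = 7 h 15 min
Fri: 7:51 AM–3:46 PM = 7 h 55 min
Sat: 7:34 AM–6:29 PM = 10 h 55 min
Total worked: 50 h 46 min = 3046 min.
Regular 44 h 0 min = 2640 min at $38.50/h; overtime 6 h 46 min = 406 min at $77.00/h.
Pay = (2640 × $38.50 + 406 × $77.00) ÷ 60 = $2215.03.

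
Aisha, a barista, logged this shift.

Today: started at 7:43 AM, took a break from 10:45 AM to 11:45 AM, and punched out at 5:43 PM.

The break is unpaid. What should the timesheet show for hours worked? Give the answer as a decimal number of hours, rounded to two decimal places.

Today: 7:43 AM–5:43 PM = 10 h 0 min; less 60 min break → 9 h 0 min

9.00 hours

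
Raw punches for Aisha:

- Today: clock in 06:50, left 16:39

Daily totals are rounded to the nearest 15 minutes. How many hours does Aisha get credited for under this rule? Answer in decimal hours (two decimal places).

9.75 hours

Today: 06:50–16:39 = 9 h 49 min → rounds to 9 h 45 min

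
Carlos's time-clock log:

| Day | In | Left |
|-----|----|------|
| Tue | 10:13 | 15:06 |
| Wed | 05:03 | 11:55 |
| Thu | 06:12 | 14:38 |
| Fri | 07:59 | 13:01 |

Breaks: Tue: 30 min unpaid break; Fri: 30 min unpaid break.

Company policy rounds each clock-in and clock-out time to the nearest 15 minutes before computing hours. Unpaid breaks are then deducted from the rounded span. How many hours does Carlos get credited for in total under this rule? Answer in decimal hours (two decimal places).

Tue: in 10:13→10:15, out 15:06→15:00; 4 h 45 min − 30 min = 4 h 15 min
Wed: in 05:03→05:00, out 11:55→12:00; 7 h 0 min
Thu: in 06:12→06:15, out 14:38→14:45; 8 h 30 min
Fri: in 07:59→08:00, out 13:01→13:00; 5 h 0 min − 30 min = 4 h 30 min
Total credited: 24 h 15 min.

24.25 hours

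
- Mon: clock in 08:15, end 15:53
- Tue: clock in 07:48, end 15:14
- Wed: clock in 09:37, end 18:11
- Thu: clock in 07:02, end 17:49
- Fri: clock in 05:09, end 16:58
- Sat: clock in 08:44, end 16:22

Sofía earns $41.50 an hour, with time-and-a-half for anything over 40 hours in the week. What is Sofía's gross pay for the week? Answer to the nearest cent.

$2523.20

Mon: 08:15–15:53 = 7 h 38 min
Tue: 07:48–15:14 = 7 h 26 min
Wed: 09:37–18:11 = 8 h 34 min
Thu: 07:02–17:49 = 10 h 47 min
Fri: 05:09–16:58 = 11 h 49 min
Sat: 08:44–16:22 = 7 h 38 min
Total worked: 53 h 52 min = 3232 min.
Regular 40 h 0 min = 2400 min at $41.50/h; overtime 13 h 52 min = 832 min at $62.25/h.
Pay = (2400 × $41.50 + 832 × $62.25) ÷ 60 = $2523.20.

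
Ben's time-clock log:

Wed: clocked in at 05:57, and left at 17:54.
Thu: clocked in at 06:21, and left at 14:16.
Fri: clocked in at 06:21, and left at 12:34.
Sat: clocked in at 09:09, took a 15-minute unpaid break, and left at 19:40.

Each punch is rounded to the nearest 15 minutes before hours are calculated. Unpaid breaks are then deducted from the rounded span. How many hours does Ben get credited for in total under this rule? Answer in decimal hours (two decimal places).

36.50 hours

Wed: in 05:57→06:00, out 17:54→18:00; 12 h 0 min
Thu: in 06:21→06:15, out 14:16→14:15; 8 h 0 min
Fri: in 06:21→06:15, out 12:34→12:30; 6 h 15 min
Sat: in 09:09→09:15, out 19:40→19:45; 10 h 30 min − 15 min = 10 h 15 min
Total credited: 36 h 30 min.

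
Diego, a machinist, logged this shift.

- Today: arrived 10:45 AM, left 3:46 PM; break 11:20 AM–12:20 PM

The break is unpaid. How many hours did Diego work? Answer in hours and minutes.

Today: 10:45 AM–3:46 PM = 5 h 1 min; less 60 min break → 4 h 1 min

4 h 1 min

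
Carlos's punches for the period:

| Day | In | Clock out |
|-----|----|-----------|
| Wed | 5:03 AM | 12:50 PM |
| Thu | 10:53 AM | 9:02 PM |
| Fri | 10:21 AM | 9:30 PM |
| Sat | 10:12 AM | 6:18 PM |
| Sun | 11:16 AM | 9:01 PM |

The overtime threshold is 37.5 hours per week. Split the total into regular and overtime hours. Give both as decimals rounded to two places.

Regular 37.50 hours, overtime 9.43 hours

Wed: 5:03 AM–12:50 PM = 7 h 47 min
Thu: 10:53 AM–9:02 PM = 10 h 9 min
Fri: 10:21 AM–9:30 PM = 11 h 9 min
Sat: 10:12 AM–6:18 PM = 8 h 6 min
Sun: 11:16 AM–9:01 PM = 9 h 45 min
Total worked: 46 h 56 min = 46.93 h.
Threshold 37.5 h → overtime 9 h 26 min, regular 37 h 30 min.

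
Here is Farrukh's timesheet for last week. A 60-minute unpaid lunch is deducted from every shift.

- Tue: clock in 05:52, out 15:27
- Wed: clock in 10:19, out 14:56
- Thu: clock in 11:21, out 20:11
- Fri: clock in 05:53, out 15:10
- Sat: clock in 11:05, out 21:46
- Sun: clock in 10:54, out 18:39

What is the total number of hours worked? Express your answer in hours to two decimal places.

Tue: 05:52–15:27 = 9 h 35 min; less 60 min break → 8 h 35 min
Wed: 10:19–14:56 = 4 h 37 min; less 60 min break → 3 h 37 min
Thu: 11:21–20:11 = 8 h 50 min; less 60 min break → 7 h 50 min
Fri: 05:53–15:10 = 9 h 17 min; less 60 min break → 8 h 17 min
Sat: 11:05–21:46 = 10 h 41 min; less 60 min break → 9 h 41 min
Sun: 10:54–18:39 = 7 h 45 min; less 60 min break → 6 h 45 min
Total: 8 h 35 min + 3 h 37 min + 7 h 50 min + 8 h 17 min + 9 h 41 min + 6 h 45 min = 44 h 45 min.

44.75 hours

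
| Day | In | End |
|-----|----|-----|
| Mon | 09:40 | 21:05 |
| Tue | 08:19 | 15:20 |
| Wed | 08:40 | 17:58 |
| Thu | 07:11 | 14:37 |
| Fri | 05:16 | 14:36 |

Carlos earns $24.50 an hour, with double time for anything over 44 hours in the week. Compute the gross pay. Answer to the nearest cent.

$1102.50

Mon: 09:40–21:05 = 11 h 25 min
Tue: 08:19–15:20 = 7 h 1 min
Wed: 08:40–17:58 = 9 h 18 min
Thu: 07:11–14:37 = 7 h 26 min
Fri: 05:16–14:36 = 9 h 20 min
Total worked: 44 h 30 min = 2670 min.
Regular 44 h 0 min = 2640 min at $24.50/h; overtime 0 h 30 min = 30 min at $49.00/h.
Pay = (2640 × $24.50 + 30 × $49.00) ÷ 60 = $1102.50.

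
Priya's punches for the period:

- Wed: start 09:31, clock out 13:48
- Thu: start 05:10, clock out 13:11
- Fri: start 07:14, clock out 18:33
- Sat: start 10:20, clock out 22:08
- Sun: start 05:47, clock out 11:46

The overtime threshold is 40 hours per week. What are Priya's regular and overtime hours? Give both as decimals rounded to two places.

Regular 40.00 hours, overtime 1.40 hours

Wed: 09:31–13:48 = 4 h 17 min
Thu: 05:10–13:11 = 8 h 1 min
Fri: 07:14–18:33 = 11 h 19 min
Sat: 10:20–22:08 = 11 h 48 min
Sun: 05:47–11:46 = 5 h 59 min
Total worked: 41 h 24 min = 41.40 h.
Threshold 40 h → overtime 1 h 24 min, regular 40 h 0 min.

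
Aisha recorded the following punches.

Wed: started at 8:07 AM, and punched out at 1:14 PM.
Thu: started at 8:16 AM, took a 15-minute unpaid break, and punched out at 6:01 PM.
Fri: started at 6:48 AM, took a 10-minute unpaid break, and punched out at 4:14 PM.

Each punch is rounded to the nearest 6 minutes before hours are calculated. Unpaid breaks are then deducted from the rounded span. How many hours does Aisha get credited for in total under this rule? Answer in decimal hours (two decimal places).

23.78 hours

Wed: in 8:07 AM→8:06 AM, out 1:14 PM→1:12 PM; 5 h 6 min
Thu: in 8:16 AM→8:18 AM, out 6:01 PM→6:00 PM; 9 h 42 min − 15 min = 9 h 27 min
Fri: in 6:48 AM→6:48 AM, out 4:14 PM→4:12 PM; 9 h 24 min − 10 min = 9 h 14 min
Total credited: 23 h 47 min.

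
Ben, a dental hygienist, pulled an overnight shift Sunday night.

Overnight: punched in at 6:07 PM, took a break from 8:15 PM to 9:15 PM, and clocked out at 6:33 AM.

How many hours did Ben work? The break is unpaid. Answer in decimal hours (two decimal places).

11.43 hours

Overnight: 6:07 PM → midnight = 5 h 53 min; midnight → 6:33 AM = 6 h 33 min; span 12 h 26 min; less 60 min break → 11 h 26 min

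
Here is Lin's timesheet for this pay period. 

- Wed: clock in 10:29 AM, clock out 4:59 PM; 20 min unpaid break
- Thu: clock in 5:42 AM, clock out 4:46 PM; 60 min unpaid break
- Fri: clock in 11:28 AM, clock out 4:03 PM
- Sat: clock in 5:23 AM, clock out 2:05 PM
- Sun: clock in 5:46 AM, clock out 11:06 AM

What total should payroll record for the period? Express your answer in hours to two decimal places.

34.85 hours

Wed: 10:29 AM–4:59 PM = 6 h 30 min; less 20 min break → 6 h 10 min
Thu: 5:42 AM–4:46 PM = 11 h 4 min; less 60 min break → 10 h 4 min
Fri: 11:28 AM–4:03 PM = 4 h 35 min
Sat: 5:23 AM–2:05 PM = 8 h 42 min
Sun: 5:46 AM–11:06 AM = 5 h 20 min
Total: 6 h 10 min + 10 h 4 min + 4 h 35 min + 8 h 42 min + 5 h 20 min = 34 h 51 min.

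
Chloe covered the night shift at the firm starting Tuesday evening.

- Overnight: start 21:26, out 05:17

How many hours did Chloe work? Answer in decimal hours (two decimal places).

7.85 hours

Overnight: 21:26 → midnight = 2 h 34 min; midnight → 05:17 = 5 h 17 min; span 7 h 51 min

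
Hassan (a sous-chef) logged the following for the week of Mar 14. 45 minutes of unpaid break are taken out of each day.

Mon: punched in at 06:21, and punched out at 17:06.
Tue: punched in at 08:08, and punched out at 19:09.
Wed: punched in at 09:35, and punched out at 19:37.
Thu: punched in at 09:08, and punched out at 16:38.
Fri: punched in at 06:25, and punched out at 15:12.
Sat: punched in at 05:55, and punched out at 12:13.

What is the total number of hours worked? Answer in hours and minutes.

49 h 53 min

Mon: 06:21–17:06 = 10 h 45 min; less 45 min break → 10 h 0 min
Tue: 08:08–19:09 = 11 h 1 min; less 45 min break → 10 h 16 min
Wed: 09:35–19:37 = 10 h 2 min; less 45 min break → 9 h 17 min
Thu: 09:08–16:38 = 7 h 30 min; less 45 min break → 6 h 45 min
Fri: 06:25–15:12 = 8 h 47 min; less 45 min break → 8 h 2 min
Sat: 05:55–12:13 = 6 h 18 min; less 45 min break → 5 h 33 min
Total: 10 h 0 min + 10 h 16 min + 9 h 17 min + 6 h 45 min + 8 h 2 min + 5 h 33 min = 49 h 53 min.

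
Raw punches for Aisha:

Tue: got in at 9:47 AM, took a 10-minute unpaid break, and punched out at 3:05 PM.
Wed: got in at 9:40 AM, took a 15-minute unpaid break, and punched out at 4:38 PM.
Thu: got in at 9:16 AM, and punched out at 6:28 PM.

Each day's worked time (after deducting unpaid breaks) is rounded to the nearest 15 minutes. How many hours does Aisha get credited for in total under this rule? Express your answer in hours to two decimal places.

Tue: 9:47 AM–3:05 PM = 5 h 18 min − 10 min = 5 h 8 min → rounds to 5 h 15 min
Wed: 9:40 AM–4:38 PM = 6 h 58 min − 15 min = 6 h 43 min → rounds to 6 h 45 min
Thu: 9:16 AM–6:28 PM = 9 h 12 min → rounds to 9 h 15 min
Total credited: 21 h 15 min.

21.25 hours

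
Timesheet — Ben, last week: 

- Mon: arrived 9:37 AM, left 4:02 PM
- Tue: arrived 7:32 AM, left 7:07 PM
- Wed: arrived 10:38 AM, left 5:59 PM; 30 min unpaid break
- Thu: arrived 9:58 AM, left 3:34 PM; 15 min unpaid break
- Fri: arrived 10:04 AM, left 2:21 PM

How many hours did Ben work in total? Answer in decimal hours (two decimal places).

Mon: 9:37 AM–4:02 PM = 6 h 25 min
Tue: 7:32 AM–7:07 PM = 11 h 35 min
Wed: 10:38 AM–5:59 PM = 7 h 21 min; less 30 min break → 6 h 51 min
Thu: 9:58 AM–3:34 PM = 5 h 36 min; less 15 min break → 5 h 21 min
Fri: 10:04 AM–2:21 PM = 4 h 17 min
Total: 6 h 25 min + 11 h 35 min + 6 h 51 min + 5 h 21 min + 4 h 17 min = 34 h 29 min.

34.48 hours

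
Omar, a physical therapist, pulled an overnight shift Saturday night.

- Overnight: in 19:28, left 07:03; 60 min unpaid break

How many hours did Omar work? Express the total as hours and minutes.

Overnight: 19:28 → midnight = 4 h 32 min; midnight → 07:03 = 7 h 3 min; span 11 h 35 min; less 60 min break → 10 h 35 min

10 h 35 min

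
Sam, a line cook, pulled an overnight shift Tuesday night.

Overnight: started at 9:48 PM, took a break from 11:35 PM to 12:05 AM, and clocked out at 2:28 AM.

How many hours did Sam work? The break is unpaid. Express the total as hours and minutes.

4 h 10 min

Overnight: 9:48 PM → midnight = 2 h 12 min; midnight → 2:28 AM = 2 h 28 min; span 4 h 40 min; less 30 min break → 4 h 10 min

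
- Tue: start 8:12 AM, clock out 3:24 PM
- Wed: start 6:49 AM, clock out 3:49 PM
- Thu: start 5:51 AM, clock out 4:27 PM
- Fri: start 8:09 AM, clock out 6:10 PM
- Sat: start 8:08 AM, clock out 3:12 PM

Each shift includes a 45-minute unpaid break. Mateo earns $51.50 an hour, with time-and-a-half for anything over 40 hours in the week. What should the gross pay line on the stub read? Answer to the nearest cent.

$2070.30

Tue: 8:12 AM–3:24 PM = 7 h 12 min; less 45 min break → 6 h 27 min
Wed: 6:49 AM–3:49 PM = 9 h 0 min; less 45 min break → 8 h 15 min
Thu: 5:51 AM–4:27 PM = 10 h 36 min; less 45 min break → 9 h 51 min
Fri: 8:09 AM–6:10 PM = 10 h 1 min; less 45 min break → 9 h 16 min
Sat: 8:08 AM–3:12 PM = 7 h 4 min; less 45 min break → 6 h 19 min
Total worked: 40 h 8 min = 2408 min.
Regular 40 h 0 min = 2400 min at $51.50/h; overtime 0 h 8 min = 8 min at $77.25/h.
Pay = (2400 × $51.50 + 8 × $77.25) ÷ 60 = $2070.30.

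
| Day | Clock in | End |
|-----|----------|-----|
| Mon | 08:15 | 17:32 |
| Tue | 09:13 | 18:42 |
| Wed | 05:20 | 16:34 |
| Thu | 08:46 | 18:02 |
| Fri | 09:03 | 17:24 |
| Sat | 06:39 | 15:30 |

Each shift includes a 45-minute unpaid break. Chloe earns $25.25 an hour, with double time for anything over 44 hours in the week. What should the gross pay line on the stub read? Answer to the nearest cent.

Mon: 08:15–17:32 = 9 h 17 min; less 45 min break → 8 h 32 min
Tue: 09:13–18:42 = 9 h 29 min; less 45 min break → 8 h 44 min
Wed: 05:20–16:34 = 11 h 14 min; less 45 min break → 10 h 29 min
Thu: 08:46–18:02 = 9 h 16 min; less 45 min break → 8 h 31 min
Fri: 09:03–17:24 = 8 h 21 min; less 45 min break → 7 h 36 min
Sat: 06:39–15:30 = 8 h 51 min; less 45 min break → 8 h 6 min
Total worked: 51 h 58 min = 3118 min.
Regular 44 h 0 min = 2640 min at $25.25/h; overtime 7 h 58 min = 478 min at $50.50/h.
Pay = (2640 × $25.25 + 478 × $50.50) ÷ 60 = $1513.32.

$1513.32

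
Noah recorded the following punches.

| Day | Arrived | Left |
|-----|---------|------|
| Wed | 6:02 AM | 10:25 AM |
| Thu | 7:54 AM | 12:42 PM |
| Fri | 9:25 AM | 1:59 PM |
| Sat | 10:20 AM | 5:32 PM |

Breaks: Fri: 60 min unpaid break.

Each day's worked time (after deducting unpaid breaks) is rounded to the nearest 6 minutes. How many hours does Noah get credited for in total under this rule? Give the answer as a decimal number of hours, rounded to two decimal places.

Wed: 6:02 AM–10:25 AM = 4 h 23 min → rounds to 4 h 24 min
Thu: 7:54 AM–12:42 PM = 4 h 48 min → rounds to 4 h 48 min
Fri: 9:25 AM–1:59 PM = 4 h 34 min − 60 min = 3 h 34 min → rounds to 3 h 36 min
Sat: 10:20 AM–5:32 PM = 7 h 12 min → rounds to 7 h 12 min
Total credited: 20 h 0 min.

20.00 hours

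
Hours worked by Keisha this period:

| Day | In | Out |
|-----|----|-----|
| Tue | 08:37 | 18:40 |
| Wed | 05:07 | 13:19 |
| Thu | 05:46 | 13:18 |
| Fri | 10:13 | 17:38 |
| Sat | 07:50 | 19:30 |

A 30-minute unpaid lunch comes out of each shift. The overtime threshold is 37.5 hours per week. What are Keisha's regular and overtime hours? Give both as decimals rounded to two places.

Tue: 08:37–18:40 = 10 h 3 min; less 30 min break → 9 h 33 min
Wed: 05:07–13:19 = 8 h 12 min; less 30 min break → 7 h 42 min
Thu: 05:46–13:18 = 7 h 32 min; less 30 min break → 7 h 2 min
Fri: 10:13–17:38 = 7 h 25 min; less 30 min break → 6 h 55 min
Sat: 07:50–19:30 = 11 h 40 min; less 30 min break → 11 h 10 min
Total worked: 42 h 22 min = 42.37 h.
Threshold 37.5 h → overtime 4 h 52 min, regular 37 h 30 min.

Regular 37.50 hours, overtime 4.87 hours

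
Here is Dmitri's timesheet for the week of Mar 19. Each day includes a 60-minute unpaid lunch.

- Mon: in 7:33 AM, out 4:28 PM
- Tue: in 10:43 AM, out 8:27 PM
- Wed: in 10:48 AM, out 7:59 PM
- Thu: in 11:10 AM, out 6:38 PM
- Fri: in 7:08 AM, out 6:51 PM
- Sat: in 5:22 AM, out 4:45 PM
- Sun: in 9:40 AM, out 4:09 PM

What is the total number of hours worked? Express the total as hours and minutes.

Mon: 7:33 AM–4:28 PM = 8 h 55 min; less 60 min break → 7 h 55 min
Tue: 10:43 AM–8:27 PM = 9 h 44 min; less 60 min break → 8 h 44 min
Wed: 10:48 AM–7:59 PM = 9 h 11 min; less 60 min break → 8 h 11 min
Thu: 11:10 AM–6:38 PM = 7 h 28 min; less 60 min break → 6 h 28 min
Fri: 7:08 AM–6:51 PM = 11 h 43 min; less 60 min break → 10 h 43 min
Sat: 5:22 AM–4:45 PM = 11 h 23 min; less 60 min break → 10 h 23 min
Sun: 9:40 AM–4:09 PM = 6 h 29 min; less 60 min break → 5 h 29 min
Total: 7 h 55 min + 8 h 44 min + 8 h 11 min + 6 h 28 min + 10 h 43 min + 10 h 23 min + 5 h 29 min = 57 h 53 min.

57 h 53 min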